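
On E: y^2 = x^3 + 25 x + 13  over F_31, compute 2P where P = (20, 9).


Doubling: s = (3 x1^2 + a) / (2 y1)
s = (3*20^2 + 25) / (2*9) mod 31 = 25
x3 = s^2 - 2 x1 mod 31 = 25^2 - 2*20 = 27
y3 = s (x1 - x3) - y1 mod 31 = 25 * (20 - 27) - 9 = 2

2P = (27, 2)


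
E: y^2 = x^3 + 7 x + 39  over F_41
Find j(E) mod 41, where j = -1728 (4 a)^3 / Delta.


Delta = -16(4 a^3 + 27 b^2) mod 41 = 18
-1728 * (4 a)^3 = -1728 * (4*7)^3 mod 41 = 21
j = 21 * 18^(-1) mod 41 = 8

j = 8 (mod 41)


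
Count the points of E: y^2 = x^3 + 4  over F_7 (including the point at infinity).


For each x in F_7, count y with y^2 = x^3 + 0 x + 4 mod 7:
  x = 0: RHS = 4, y in [2, 5]  -> 2 point(s)
Affine points: 2. Add the point at infinity: total = 3.

#E(F_7) = 3


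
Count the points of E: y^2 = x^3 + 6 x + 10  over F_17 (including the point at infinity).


For each x in F_17, count y with y^2 = x^3 + 6 x + 10 mod 17:
  x = 1: RHS = 0, y in [0]  -> 1 point(s)
  x = 2: RHS = 13, y in [8, 9]  -> 2 point(s)
  x = 3: RHS = 4, y in [2, 15]  -> 2 point(s)
  x = 4: RHS = 13, y in [8, 9]  -> 2 point(s)
  x = 7: RHS = 4, y in [2, 15]  -> 2 point(s)
  x = 8: RHS = 9, y in [3, 14]  -> 2 point(s)
  x = 10: RHS = 16, y in [4, 13]  -> 2 point(s)
  x = 11: RHS = 13, y in [8, 9]  -> 2 point(s)
  x = 12: RHS = 8, y in [5, 12]  -> 2 point(s)
  x = 14: RHS = 16, y in [4, 13]  -> 2 point(s)
Affine points: 19. Add the point at infinity: total = 20.

#E(F_17) = 20


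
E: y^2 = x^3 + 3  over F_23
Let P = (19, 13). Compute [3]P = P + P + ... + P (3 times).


k = 3 = 11_2 (binary, LSB first: 11)
Double-and-add from P = (19, 13):
  bit 0 = 1: acc = O + (19, 13) = (19, 13)
  bit 1 = 1: acc = (19, 13) + (11, 0) = (19, 10)

3P = (19, 10)


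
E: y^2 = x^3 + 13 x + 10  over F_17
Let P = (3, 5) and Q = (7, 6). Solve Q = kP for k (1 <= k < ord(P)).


Enumerate multiples of P until we hit Q = (7, 6):
  1P = (3, 5)
  2P = (10, 1)
  3P = (13, 8)
  4P = (5, 8)
  5P = (7, 6)
Match found at i = 5.

k = 5


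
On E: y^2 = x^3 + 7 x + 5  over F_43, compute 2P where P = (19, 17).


Doubling: s = (3 x1^2 + a) / (2 y1)
s = (3*19^2 + 7) / (2*17) mod 43 = 27
x3 = s^2 - 2 x1 mod 43 = 27^2 - 2*19 = 3
y3 = s (x1 - x3) - y1 mod 43 = 27 * (19 - 3) - 17 = 28

2P = (3, 28)


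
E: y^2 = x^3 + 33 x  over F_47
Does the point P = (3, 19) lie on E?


Check whether y^2 = x^3 + 33 x + 0 (mod 47) for (x, y) = (3, 19).
LHS: y^2 = 19^2 mod 47 = 32
RHS: x^3 + 33 x + 0 = 3^3 + 33*3 + 0 mod 47 = 32
LHS = RHS

Yes, on the curve


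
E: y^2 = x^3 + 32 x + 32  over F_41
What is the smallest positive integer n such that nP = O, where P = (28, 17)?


Compute successive multiples of P until we hit O:
  1P = (28, 17)
  2P = (10, 32)
  3P = (39, 40)
  4P = (17, 6)
  5P = (38, 14)
  6P = (37, 39)
  7P = (25, 4)
  8P = (25, 37)
  ... (continuing to 15P)
  15P = O

ord(P) = 15


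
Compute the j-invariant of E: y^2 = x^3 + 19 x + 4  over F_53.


Delta = -16(4 a^3 + 27 b^2) mod 53 = 1
-1728 * (4 a)^3 = -1728 * (4*19)^3 mod 53 = 47
j = 47 * 1^(-1) mod 53 = 47

j = 47 (mod 53)


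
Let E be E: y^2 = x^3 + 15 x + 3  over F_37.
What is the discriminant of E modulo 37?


4 a^3 + 27 b^2 = 4*15^3 + 27*3^2 = 13500 + 243 = 13743
Delta = -16 * (13743) = -219888
Delta mod 37 = 3

Delta = 3 (mod 37)


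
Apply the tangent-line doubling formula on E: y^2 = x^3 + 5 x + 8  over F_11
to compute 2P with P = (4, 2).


Doubling: s = (3 x1^2 + a) / (2 y1)
s = (3*4^2 + 5) / (2*2) mod 11 = 5
x3 = s^2 - 2 x1 mod 11 = 5^2 - 2*4 = 6
y3 = s (x1 - x3) - y1 mod 11 = 5 * (4 - 6) - 2 = 10

2P = (6, 10)


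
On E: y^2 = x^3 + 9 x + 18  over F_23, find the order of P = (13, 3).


Compute successive multiples of P until we hit O:
  1P = (13, 3)
  2P = (10, 2)
  3P = (18, 3)
  4P = (15, 20)
  5P = (4, 16)
  6P = (22, 10)
  7P = (17, 22)
  8P = (17, 1)
  ... (continuing to 15P)
  15P = O

ord(P) = 15


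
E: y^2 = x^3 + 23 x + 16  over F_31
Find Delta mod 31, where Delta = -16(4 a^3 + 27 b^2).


4 a^3 + 27 b^2 = 4*23^3 + 27*16^2 = 48668 + 6912 = 55580
Delta = -16 * (55580) = -889280
Delta mod 31 = 17

Delta = 17 (mod 31)


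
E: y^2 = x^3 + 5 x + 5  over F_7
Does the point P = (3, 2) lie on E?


Check whether y^2 = x^3 + 5 x + 5 (mod 7) for (x, y) = (3, 2).
LHS: y^2 = 2^2 mod 7 = 4
RHS: x^3 + 5 x + 5 = 3^3 + 5*3 + 5 mod 7 = 5
LHS != RHS

No, not on the curve


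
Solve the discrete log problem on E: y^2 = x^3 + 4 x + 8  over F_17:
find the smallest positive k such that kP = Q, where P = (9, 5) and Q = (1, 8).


Enumerate multiples of P until we hit Q = (1, 8):
  1P = (9, 5)
  2P = (1, 9)
  3P = (3, 9)
  4P = (13, 9)
  5P = (13, 8)
  6P = (3, 8)
  7P = (1, 8)
Match found at i = 7.

k = 7


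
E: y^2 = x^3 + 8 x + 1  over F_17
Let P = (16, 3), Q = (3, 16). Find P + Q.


P != Q, so use the chord formula.
s = (y2 - y1) / (x2 - x1) = (13) / (4) mod 17 = 16
x3 = s^2 - x1 - x2 mod 17 = 16^2 - 16 - 3 = 16
y3 = s (x1 - x3) - y1 mod 17 = 16 * (16 - 16) - 3 = 14

P + Q = (16, 14)


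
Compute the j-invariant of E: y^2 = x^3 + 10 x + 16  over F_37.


Delta = -16(4 a^3 + 27 b^2) mod 37 = 11
-1728 * (4 a)^3 = -1728 * (4*10)^3 mod 37 = 1
j = 1 * 11^(-1) mod 37 = 27

j = 27 (mod 37)


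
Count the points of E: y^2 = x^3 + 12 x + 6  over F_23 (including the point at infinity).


For each x in F_23, count y with y^2 = x^3 + 12 x + 6 mod 23:
  x = 0: RHS = 6, y in [11, 12]  -> 2 point(s)
  x = 3: RHS = 0, y in [0]  -> 1 point(s)
  x = 4: RHS = 3, y in [7, 16]  -> 2 point(s)
  x = 6: RHS = 18, y in [8, 15]  -> 2 point(s)
  x = 8: RHS = 16, y in [4, 19]  -> 2 point(s)
  x = 13: RHS = 13, y in [6, 17]  -> 2 point(s)
  x = 16: RHS = 16, y in [4, 19]  -> 2 point(s)
  x = 19: RHS = 9, y in [3, 20]  -> 2 point(s)
  x = 20: RHS = 12, y in [9, 14]  -> 2 point(s)
  x = 22: RHS = 16, y in [4, 19]  -> 2 point(s)
Affine points: 19. Add the point at infinity: total = 20.

#E(F_23) = 20


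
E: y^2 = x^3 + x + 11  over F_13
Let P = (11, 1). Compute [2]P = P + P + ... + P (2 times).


k = 2 = 10_2 (binary, LSB first: 01)
Double-and-add from P = (11, 1):
  bit 0 = 0: acc unchanged = O
  bit 1 = 1: acc = O + (4, 12) = (4, 12)

2P = (4, 12)


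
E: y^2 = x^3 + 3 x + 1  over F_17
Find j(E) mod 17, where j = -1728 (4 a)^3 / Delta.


Delta = -16(4 a^3 + 27 b^2) mod 17 = 16
-1728 * (4 a)^3 = -1728 * (4*3)^3 mod 17 = 15
j = 15 * 16^(-1) mod 17 = 2

j = 2 (mod 17)


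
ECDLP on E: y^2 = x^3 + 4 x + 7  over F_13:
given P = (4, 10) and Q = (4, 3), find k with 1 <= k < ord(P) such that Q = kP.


Enumerate multiples of P until we hit Q = (4, 3):
  1P = (4, 10)
  2P = (5, 3)
  3P = (1, 8)
  4P = (7, 1)
  5P = (11, 11)
  6P = (2, 7)
  7P = (6, 0)
  8P = (2, 6)
  9P = (11, 2)
  10P = (7, 12)
  11P = (1, 5)
  12P = (5, 10)
  13P = (4, 3)
Match found at i = 13.

k = 13


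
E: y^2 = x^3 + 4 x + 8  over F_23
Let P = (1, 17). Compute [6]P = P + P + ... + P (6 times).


k = 6 = 110_2 (binary, LSB first: 011)
Double-and-add from P = (1, 17):
  bit 0 = 0: acc unchanged = O
  bit 1 = 1: acc = O + (10, 17) = (10, 17)
  bit 2 = 1: acc = (10, 17) + (11, 16) = (3, 22)

6P = (3, 22)


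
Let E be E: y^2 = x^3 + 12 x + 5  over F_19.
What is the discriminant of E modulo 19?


4 a^3 + 27 b^2 = 4*12^3 + 27*5^2 = 6912 + 675 = 7587
Delta = -16 * (7587) = -121392
Delta mod 19 = 18

Delta = 18 (mod 19)


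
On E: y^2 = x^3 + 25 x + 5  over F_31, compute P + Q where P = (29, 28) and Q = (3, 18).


P != Q, so use the chord formula.
s = (y2 - y1) / (x2 - x1) = (21) / (5) mod 31 = 29
x3 = s^2 - x1 - x2 mod 31 = 29^2 - 29 - 3 = 3
y3 = s (x1 - x3) - y1 mod 31 = 29 * (29 - 3) - 28 = 13

P + Q = (3, 13)


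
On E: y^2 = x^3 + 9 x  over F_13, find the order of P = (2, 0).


Compute successive multiples of P until we hit O:
  1P = (2, 0)
  2P = O

ord(P) = 2


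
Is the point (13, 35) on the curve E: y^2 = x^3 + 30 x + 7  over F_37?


Check whether y^2 = x^3 + 30 x + 7 (mod 37) for (x, y) = (13, 35).
LHS: y^2 = 35^2 mod 37 = 4
RHS: x^3 + 30 x + 7 = 13^3 + 30*13 + 7 mod 37 = 4
LHS = RHS

Yes, on the curve


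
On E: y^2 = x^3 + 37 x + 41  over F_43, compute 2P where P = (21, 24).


Doubling: s = (3 x1^2 + a) / (2 y1)
s = (3*21^2 + 37) / (2*24) mod 43 = 14
x3 = s^2 - 2 x1 mod 43 = 14^2 - 2*21 = 25
y3 = s (x1 - x3) - y1 mod 43 = 14 * (21 - 25) - 24 = 6

2P = (25, 6)


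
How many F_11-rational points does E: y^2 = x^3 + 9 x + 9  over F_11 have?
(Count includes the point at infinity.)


For each x in F_11, count y with y^2 = x^3 + 9 x + 9 mod 11:
  x = 0: RHS = 9, y in [3, 8]  -> 2 point(s)
  x = 5: RHS = 3, y in [5, 6]  -> 2 point(s)
  x = 6: RHS = 4, y in [2, 9]  -> 2 point(s)
  x = 9: RHS = 5, y in [4, 7]  -> 2 point(s)
Affine points: 8. Add the point at infinity: total = 9.

#E(F_11) = 9


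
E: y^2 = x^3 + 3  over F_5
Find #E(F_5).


For each x in F_5, count y with y^2 = x^3 + 0 x + 3 mod 5:
  x = 1: RHS = 4, y in [2, 3]  -> 2 point(s)
  x = 2: RHS = 1, y in [1, 4]  -> 2 point(s)
  x = 3: RHS = 0, y in [0]  -> 1 point(s)
Affine points: 5. Add the point at infinity: total = 6.

#E(F_5) = 6


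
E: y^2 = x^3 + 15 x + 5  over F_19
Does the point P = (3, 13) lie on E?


Check whether y^2 = x^3 + 15 x + 5 (mod 19) for (x, y) = (3, 13).
LHS: y^2 = 13^2 mod 19 = 17
RHS: x^3 + 15 x + 5 = 3^3 + 15*3 + 5 mod 19 = 1
LHS != RHS

No, not on the curve


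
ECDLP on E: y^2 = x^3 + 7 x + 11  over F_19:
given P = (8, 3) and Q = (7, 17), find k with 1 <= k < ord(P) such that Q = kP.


Enumerate multiples of P until we hit Q = (7, 17):
  1P = (8, 3)
  2P = (10, 13)
  3P = (7, 2)
  4P = (5, 0)
  5P = (7, 17)
Match found at i = 5.

k = 5


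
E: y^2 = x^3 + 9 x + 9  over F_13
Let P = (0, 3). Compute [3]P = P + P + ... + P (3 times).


k = 3 = 11_2 (binary, LSB first: 11)
Double-and-add from P = (0, 3):
  bit 0 = 1: acc = O + (0, 3) = (0, 3)
  bit 1 = 1: acc = (0, 3) + (12, 5) = (5, 7)

3P = (5, 7)


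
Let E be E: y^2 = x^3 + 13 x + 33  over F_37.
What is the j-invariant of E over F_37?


Delta = -16(4 a^3 + 27 b^2) mod 37 = 36
-1728 * (4 a)^3 = -1728 * (4*13)^3 mod 37 = 14
j = 14 * 36^(-1) mod 37 = 23

j = 23 (mod 37)


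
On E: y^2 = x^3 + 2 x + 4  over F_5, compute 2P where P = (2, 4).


Doubling: s = (3 x1^2 + a) / (2 y1)
s = (3*2^2 + 2) / (2*4) mod 5 = 3
x3 = s^2 - 2 x1 mod 5 = 3^2 - 2*2 = 0
y3 = s (x1 - x3) - y1 mod 5 = 3 * (2 - 0) - 4 = 2

2P = (0, 2)


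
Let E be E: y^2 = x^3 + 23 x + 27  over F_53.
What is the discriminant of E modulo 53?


4 a^3 + 27 b^2 = 4*23^3 + 27*27^2 = 48668 + 19683 = 68351
Delta = -16 * (68351) = -1093616
Delta mod 53 = 39

Delta = 39 (mod 53)


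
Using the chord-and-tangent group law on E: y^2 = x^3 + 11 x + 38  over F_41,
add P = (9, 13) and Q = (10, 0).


P != Q, so use the chord formula.
s = (y2 - y1) / (x2 - x1) = (28) / (1) mod 41 = 28
x3 = s^2 - x1 - x2 mod 41 = 28^2 - 9 - 10 = 27
y3 = s (x1 - x3) - y1 mod 41 = 28 * (9 - 27) - 13 = 16

P + Q = (27, 16)


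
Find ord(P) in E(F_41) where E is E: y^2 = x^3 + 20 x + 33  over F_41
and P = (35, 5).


Compute successive multiples of P until we hit O:
  1P = (35, 5)
  2P = (2, 32)
  3P = (25, 39)
  4P = (27, 17)
  5P = (12, 22)
  6P = (14, 8)
  7P = (28, 35)
  8P = (29, 22)
  ... (continuing to 36P)
  36P = O

ord(P) = 36


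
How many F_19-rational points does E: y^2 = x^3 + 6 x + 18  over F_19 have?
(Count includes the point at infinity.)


For each x in F_19, count y with y^2 = x^3 + 6 x + 18 mod 19:
  x = 1: RHS = 6, y in [5, 14]  -> 2 point(s)
  x = 2: RHS = 0, y in [0]  -> 1 point(s)
  x = 3: RHS = 6, y in [5, 14]  -> 2 point(s)
  x = 4: RHS = 11, y in [7, 12]  -> 2 point(s)
  x = 6: RHS = 4, y in [2, 17]  -> 2 point(s)
  x = 7: RHS = 4, y in [2, 17]  -> 2 point(s)
  x = 11: RHS = 9, y in [3, 16]  -> 2 point(s)
  x = 15: RHS = 6, y in [5, 14]  -> 2 point(s)
  x = 16: RHS = 11, y in [7, 12]  -> 2 point(s)
  x = 17: RHS = 17, y in [6, 13]  -> 2 point(s)
  x = 18: RHS = 11, y in [7, 12]  -> 2 point(s)
Affine points: 21. Add the point at infinity: total = 22.

#E(F_19) = 22


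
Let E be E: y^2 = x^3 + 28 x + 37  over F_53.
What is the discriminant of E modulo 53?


4 a^3 + 27 b^2 = 4*28^3 + 27*37^2 = 87808 + 36963 = 124771
Delta = -16 * (124771) = -1996336
Delta mod 53 = 15

Delta = 15 (mod 53)


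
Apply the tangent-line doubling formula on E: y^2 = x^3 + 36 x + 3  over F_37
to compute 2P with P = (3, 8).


Doubling: s = (3 x1^2 + a) / (2 y1)
s = (3*3^2 + 36) / (2*8) mod 37 = 34
x3 = s^2 - 2 x1 mod 37 = 34^2 - 2*3 = 3
y3 = s (x1 - x3) - y1 mod 37 = 34 * (3 - 3) - 8 = 29

2P = (3, 29)


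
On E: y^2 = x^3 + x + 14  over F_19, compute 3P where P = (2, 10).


k = 3 = 11_2 (binary, LSB first: 11)
Double-and-add from P = (2, 10):
  bit 0 = 1: acc = O + (2, 10) = (2, 10)
  bit 1 = 1: acc = (2, 10) + (13, 18) = (5, 12)

3P = (5, 12)


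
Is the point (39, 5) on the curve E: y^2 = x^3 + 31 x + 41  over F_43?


Check whether y^2 = x^3 + 31 x + 41 (mod 43) for (x, y) = (39, 5).
LHS: y^2 = 5^2 mod 43 = 25
RHS: x^3 + 31 x + 41 = 39^3 + 31*39 + 41 mod 43 = 25
LHS = RHS

Yes, on the curve


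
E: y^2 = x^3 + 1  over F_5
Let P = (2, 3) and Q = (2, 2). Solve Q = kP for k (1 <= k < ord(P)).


Enumerate multiples of P until we hit Q = (2, 2):
  1P = (2, 3)
  2P = (0, 1)
  3P = (4, 0)
  4P = (0, 4)
  5P = (2, 2)
Match found at i = 5.

k = 5


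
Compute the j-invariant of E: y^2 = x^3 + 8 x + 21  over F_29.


Delta = -16(4 a^3 + 27 b^2) mod 29 = 20
-1728 * (4 a)^3 = -1728 * (4*8)^3 mod 29 = 5
j = 5 * 20^(-1) mod 29 = 22

j = 22 (mod 29)


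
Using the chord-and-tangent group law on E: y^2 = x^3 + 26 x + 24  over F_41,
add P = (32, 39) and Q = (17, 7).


P != Q, so use the chord formula.
s = (y2 - y1) / (x2 - x1) = (9) / (26) mod 41 = 24
x3 = s^2 - x1 - x2 mod 41 = 24^2 - 32 - 17 = 35
y3 = s (x1 - x3) - y1 mod 41 = 24 * (32 - 35) - 39 = 12

P + Q = (35, 12)


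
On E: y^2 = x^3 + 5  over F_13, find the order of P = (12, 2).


Compute successive multiples of P until we hit O:
  1P = (12, 2)
  2P = (5, 0)
  3P = (12, 11)
  4P = O

ord(P) = 4


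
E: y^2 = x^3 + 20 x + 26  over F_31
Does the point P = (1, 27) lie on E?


Check whether y^2 = x^3 + 20 x + 26 (mod 31) for (x, y) = (1, 27).
LHS: y^2 = 27^2 mod 31 = 16
RHS: x^3 + 20 x + 26 = 1^3 + 20*1 + 26 mod 31 = 16
LHS = RHS

Yes, on the curve


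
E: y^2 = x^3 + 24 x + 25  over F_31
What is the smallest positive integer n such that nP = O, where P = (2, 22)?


Compute successive multiples of P until we hit O:
  1P = (2, 22)
  2P = (0, 5)
  3P = (16, 14)
  4P = (7, 3)
  5P = (29, 0)
  6P = (7, 28)
  7P = (16, 17)
  8P = (0, 26)
  ... (continuing to 10P)
  10P = O

ord(P) = 10


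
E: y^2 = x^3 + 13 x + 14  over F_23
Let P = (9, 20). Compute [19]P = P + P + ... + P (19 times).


k = 19 = 10011_2 (binary, LSB first: 11001)
Double-and-add from P = (9, 20):
  bit 0 = 1: acc = O + (9, 20) = (9, 20)
  bit 1 = 1: acc = (9, 20) + (11, 4) = (21, 7)
  bit 2 = 0: acc unchanged = (21, 7)
  bit 3 = 0: acc unchanged = (21, 7)
  bit 4 = 1: acc = (21, 7) + (2, 18) = (9, 3)

19P = (9, 3)


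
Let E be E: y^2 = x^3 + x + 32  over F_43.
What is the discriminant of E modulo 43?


4 a^3 + 27 b^2 = 4*1^3 + 27*32^2 = 4 + 27648 = 27652
Delta = -16 * (27652) = -442432
Delta mod 43 = 38

Delta = 38 (mod 43)


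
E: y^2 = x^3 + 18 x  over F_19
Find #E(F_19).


For each x in F_19, count y with y^2 = x^3 + 18 x + 0 mod 19:
  x = 0: RHS = 0, y in [0]  -> 1 point(s)
  x = 1: RHS = 0, y in [0]  -> 1 point(s)
  x = 2: RHS = 6, y in [5, 14]  -> 2 point(s)
  x = 3: RHS = 5, y in [9, 10]  -> 2 point(s)
  x = 5: RHS = 6, y in [5, 14]  -> 2 point(s)
  x = 6: RHS = 1, y in [1, 18]  -> 2 point(s)
  x = 9: RHS = 17, y in [6, 13]  -> 2 point(s)
  x = 11: RHS = 9, y in [3, 16]  -> 2 point(s)
  x = 12: RHS = 6, y in [5, 14]  -> 2 point(s)
  x = 15: RHS = 16, y in [4, 15]  -> 2 point(s)
  x = 18: RHS = 0, y in [0]  -> 1 point(s)
Affine points: 19. Add the point at infinity: total = 20.

#E(F_19) = 20


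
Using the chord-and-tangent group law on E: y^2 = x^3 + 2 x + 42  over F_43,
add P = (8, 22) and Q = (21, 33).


P != Q, so use the chord formula.
s = (y2 - y1) / (x2 - x1) = (11) / (13) mod 43 = 24
x3 = s^2 - x1 - x2 mod 43 = 24^2 - 8 - 21 = 31
y3 = s (x1 - x3) - y1 mod 43 = 24 * (8 - 31) - 22 = 28

P + Q = (31, 28)


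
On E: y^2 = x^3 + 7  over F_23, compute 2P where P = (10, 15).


Doubling: s = (3 x1^2 + a) / (2 y1)
s = (3*10^2 + 0) / (2*15) mod 23 = 10
x3 = s^2 - 2 x1 mod 23 = 10^2 - 2*10 = 11
y3 = s (x1 - x3) - y1 mod 23 = 10 * (10 - 11) - 15 = 21

2P = (11, 21)


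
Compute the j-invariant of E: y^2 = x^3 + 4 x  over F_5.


Delta = -16(4 a^3 + 27 b^2) mod 5 = 4
-1728 * (4 a)^3 = -1728 * (4*4)^3 mod 5 = 2
j = 2 * 4^(-1) mod 5 = 3

j = 3 (mod 5)


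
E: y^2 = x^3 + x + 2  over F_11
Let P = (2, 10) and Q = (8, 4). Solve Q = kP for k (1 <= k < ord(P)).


Enumerate multiples of P until we hit Q = (8, 4):
  1P = (2, 10)
  2P = (8, 7)
  3P = (4, 2)
  4P = (10, 0)
  5P = (4, 9)
  6P = (8, 4)
Match found at i = 6.

k = 6


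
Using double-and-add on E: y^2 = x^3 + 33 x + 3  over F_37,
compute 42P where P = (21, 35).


k = 42 = 101010_2 (binary, LSB first: 010101)
Double-and-add from P = (21, 35):
  bit 0 = 0: acc unchanged = O
  bit 1 = 1: acc = O + (31, 25) = (31, 25)
  bit 2 = 0: acc unchanged = (31, 25)
  bit 3 = 1: acc = (31, 25) + (26, 14) = (10, 36)
  bit 4 = 0: acc unchanged = (10, 36)
  bit 5 = 1: acc = (10, 36) + (5, 21) = (31, 12)

42P = (31, 12)


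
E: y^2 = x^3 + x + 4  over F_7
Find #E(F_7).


For each x in F_7, count y with y^2 = x^3 + 1 x + 4 mod 7:
  x = 0: RHS = 4, y in [2, 5]  -> 2 point(s)
  x = 2: RHS = 0, y in [0]  -> 1 point(s)
  x = 4: RHS = 2, y in [3, 4]  -> 2 point(s)
  x = 5: RHS = 1, y in [1, 6]  -> 2 point(s)
  x = 6: RHS = 2, y in [3, 4]  -> 2 point(s)
Affine points: 9. Add the point at infinity: total = 10.

#E(F_7) = 10


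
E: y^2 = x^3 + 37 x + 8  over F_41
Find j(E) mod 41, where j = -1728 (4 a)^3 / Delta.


Delta = -16(4 a^3 + 27 b^2) mod 41 = 23
-1728 * (4 a)^3 = -1728 * (4*37)^3 mod 41 = 17
j = 17 * 23^(-1) mod 41 = 15

j = 15 (mod 41)


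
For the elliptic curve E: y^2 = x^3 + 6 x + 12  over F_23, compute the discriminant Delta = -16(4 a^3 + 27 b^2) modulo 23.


4 a^3 + 27 b^2 = 4*6^3 + 27*12^2 = 864 + 3888 = 4752
Delta = -16 * (4752) = -76032
Delta mod 23 = 6

Delta = 6 (mod 23)


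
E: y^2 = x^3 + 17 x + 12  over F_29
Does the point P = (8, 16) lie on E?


Check whether y^2 = x^3 + 17 x + 12 (mod 29) for (x, y) = (8, 16).
LHS: y^2 = 16^2 mod 29 = 24
RHS: x^3 + 17 x + 12 = 8^3 + 17*8 + 12 mod 29 = 22
LHS != RHS

No, not on the curve


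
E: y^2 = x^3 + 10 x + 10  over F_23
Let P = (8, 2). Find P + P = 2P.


Doubling: s = (3 x1^2 + a) / (2 y1)
s = (3*8^2 + 10) / (2*2) mod 23 = 16
x3 = s^2 - 2 x1 mod 23 = 16^2 - 2*8 = 10
y3 = s (x1 - x3) - y1 mod 23 = 16 * (8 - 10) - 2 = 12

2P = (10, 12)


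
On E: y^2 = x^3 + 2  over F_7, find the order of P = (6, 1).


Compute successive multiples of P until we hit O:
  1P = (6, 1)
  2P = (6, 6)
  3P = O

ord(P) = 3


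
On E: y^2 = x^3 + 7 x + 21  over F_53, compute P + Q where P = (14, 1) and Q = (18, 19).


P != Q, so use the chord formula.
s = (y2 - y1) / (x2 - x1) = (18) / (4) mod 53 = 31
x3 = s^2 - x1 - x2 mod 53 = 31^2 - 14 - 18 = 28
y3 = s (x1 - x3) - y1 mod 53 = 31 * (14 - 28) - 1 = 42

P + Q = (28, 42)


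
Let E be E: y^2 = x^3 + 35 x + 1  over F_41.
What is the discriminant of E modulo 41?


4 a^3 + 27 b^2 = 4*35^3 + 27*1^2 = 171500 + 27 = 171527
Delta = -16 * (171527) = -2744432
Delta mod 41 = 26

Delta = 26 (mod 41)


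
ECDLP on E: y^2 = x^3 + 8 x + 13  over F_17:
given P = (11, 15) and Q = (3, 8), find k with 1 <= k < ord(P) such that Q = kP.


Enumerate multiples of P until we hit Q = (3, 8):
  1P = (11, 15)
  2P = (3, 8)
Match found at i = 2.

k = 2


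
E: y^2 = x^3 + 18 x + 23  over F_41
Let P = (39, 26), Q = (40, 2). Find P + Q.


P != Q, so use the chord formula.
s = (y2 - y1) / (x2 - x1) = (17) / (1) mod 41 = 17
x3 = s^2 - x1 - x2 mod 41 = 17^2 - 39 - 40 = 5
y3 = s (x1 - x3) - y1 mod 41 = 17 * (39 - 5) - 26 = 19

P + Q = (5, 19)


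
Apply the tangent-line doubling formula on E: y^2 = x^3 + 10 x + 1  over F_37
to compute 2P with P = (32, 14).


Doubling: s = (3 x1^2 + a) / (2 y1)
s = (3*32^2 + 10) / (2*14) mod 37 = 7
x3 = s^2 - 2 x1 mod 37 = 7^2 - 2*32 = 22
y3 = s (x1 - x3) - y1 mod 37 = 7 * (32 - 22) - 14 = 19

2P = (22, 19)


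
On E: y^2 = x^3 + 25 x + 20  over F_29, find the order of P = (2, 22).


Compute successive multiples of P until we hit O:
  1P = (2, 22)
  2P = (20, 9)
  3P = (6, 26)
  4P = (22, 16)
  5P = (28, 9)
  6P = (21, 2)
  7P = (10, 20)
  8P = (8, 23)
  ... (continuing to 18P)
  18P = O

ord(P) = 18


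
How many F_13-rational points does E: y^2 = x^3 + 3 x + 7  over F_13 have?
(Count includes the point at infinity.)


For each x in F_13, count y with y^2 = x^3 + 3 x + 7 mod 13:
  x = 3: RHS = 4, y in [2, 11]  -> 2 point(s)
  x = 5: RHS = 4, y in [2, 11]  -> 2 point(s)
  x = 8: RHS = 10, y in [6, 7]  -> 2 point(s)
  x = 9: RHS = 9, y in [3, 10]  -> 2 point(s)
  x = 10: RHS = 10, y in [6, 7]  -> 2 point(s)
  x = 12: RHS = 3, y in [4, 9]  -> 2 point(s)
Affine points: 12. Add the point at infinity: total = 13.

#E(F_13) = 13


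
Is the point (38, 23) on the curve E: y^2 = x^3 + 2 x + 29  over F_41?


Check whether y^2 = x^3 + 2 x + 29 (mod 41) for (x, y) = (38, 23).
LHS: y^2 = 23^2 mod 41 = 37
RHS: x^3 + 2 x + 29 = 38^3 + 2*38 + 29 mod 41 = 37
LHS = RHS

Yes, on the curve


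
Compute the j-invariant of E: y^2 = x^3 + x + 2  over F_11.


Delta = -16(4 a^3 + 27 b^2) mod 11 = 1
-1728 * (4 a)^3 = -1728 * (4*1)^3 mod 11 = 2
j = 2 * 1^(-1) mod 11 = 2

j = 2 (mod 11)


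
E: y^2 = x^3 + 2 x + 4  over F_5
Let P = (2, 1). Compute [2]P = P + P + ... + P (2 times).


k = 2 = 10_2 (binary, LSB first: 01)
Double-and-add from P = (2, 1):
  bit 0 = 0: acc unchanged = O
  bit 1 = 1: acc = O + (0, 3) = (0, 3)

2P = (0, 3)


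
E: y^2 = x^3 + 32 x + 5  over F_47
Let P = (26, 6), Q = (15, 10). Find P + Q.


P != Q, so use the chord formula.
s = (y2 - y1) / (x2 - x1) = (4) / (36) mod 47 = 21
x3 = s^2 - x1 - x2 mod 47 = 21^2 - 26 - 15 = 24
y3 = s (x1 - x3) - y1 mod 47 = 21 * (26 - 24) - 6 = 36

P + Q = (24, 36)


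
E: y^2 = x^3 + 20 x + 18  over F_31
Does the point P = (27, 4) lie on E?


Check whether y^2 = x^3 + 20 x + 18 (mod 31) for (x, y) = (27, 4).
LHS: y^2 = 4^2 mod 31 = 16
RHS: x^3 + 20 x + 18 = 27^3 + 20*27 + 18 mod 31 = 29
LHS != RHS

No, not on the curve


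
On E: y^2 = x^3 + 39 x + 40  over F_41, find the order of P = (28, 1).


Compute successive multiples of P until we hit O:
  1P = (28, 1)
  2P = (17, 9)
  3P = (5, 27)
  4P = (3, 26)
  5P = (11, 23)
  6P = (39, 6)
  7P = (23, 5)
  8P = (30, 17)
  ... (continuing to 24P)
  24P = O

ord(P) = 24


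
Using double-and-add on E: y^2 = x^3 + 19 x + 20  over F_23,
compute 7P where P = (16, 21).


k = 7 = 111_2 (binary, LSB first: 111)
Double-and-add from P = (16, 21):
  bit 0 = 1: acc = O + (16, 21) = (16, 21)
  bit 1 = 1: acc = (16, 21) + (17, 9) = (19, 15)
  bit 2 = 1: acc = (19, 15) + (15, 0) = (16, 2)

7P = (16, 2)


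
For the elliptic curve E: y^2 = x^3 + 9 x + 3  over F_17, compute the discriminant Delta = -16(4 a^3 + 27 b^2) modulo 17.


4 a^3 + 27 b^2 = 4*9^3 + 27*3^2 = 2916 + 243 = 3159
Delta = -16 * (3159) = -50544
Delta mod 17 = 14

Delta = 14 (mod 17)


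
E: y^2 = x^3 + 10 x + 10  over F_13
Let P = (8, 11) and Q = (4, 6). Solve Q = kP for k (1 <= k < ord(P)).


Enumerate multiples of P until we hit Q = (4, 6):
  1P = (8, 11)
  2P = (9, 7)
  3P = (12, 5)
  4P = (5, 4)
  5P = (4, 7)
  6P = (2, 8)
  7P = (0, 6)
  8P = (6, 0)
  9P = (0, 7)
  10P = (2, 5)
  11P = (4, 6)
Match found at i = 11.

k = 11


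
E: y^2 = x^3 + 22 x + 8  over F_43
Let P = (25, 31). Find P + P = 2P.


Doubling: s = (3 x1^2 + a) / (2 y1)
s = (3*25^2 + 22) / (2*31) mod 43 = 41
x3 = s^2 - 2 x1 mod 43 = 41^2 - 2*25 = 40
y3 = s (x1 - x3) - y1 mod 43 = 41 * (25 - 40) - 31 = 42

2P = (40, 42)


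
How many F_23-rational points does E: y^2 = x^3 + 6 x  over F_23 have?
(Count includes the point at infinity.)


For each x in F_23, count y with y^2 = x^3 + 6 x + 0 mod 23:
  x = 0: RHS = 0, y in [0]  -> 1 point(s)
  x = 8: RHS = 8, y in [10, 13]  -> 2 point(s)
  x = 9: RHS = 1, y in [1, 22]  -> 2 point(s)
  x = 10: RHS = 2, y in [5, 18]  -> 2 point(s)
  x = 12: RHS = 6, y in [11, 12]  -> 2 point(s)
  x = 16: RHS = 6, y in [11, 12]  -> 2 point(s)
  x = 17: RHS = 1, y in [1, 22]  -> 2 point(s)
  x = 18: RHS = 6, y in [11, 12]  -> 2 point(s)
  x = 19: RHS = 4, y in [2, 21]  -> 2 point(s)
  x = 20: RHS = 1, y in [1, 22]  -> 2 point(s)
  x = 21: RHS = 3, y in [7, 16]  -> 2 point(s)
  x = 22: RHS = 16, y in [4, 19]  -> 2 point(s)
Affine points: 23. Add the point at infinity: total = 24.

#E(F_23) = 24


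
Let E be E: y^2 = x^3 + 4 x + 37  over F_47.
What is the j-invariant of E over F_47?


Delta = -16(4 a^3 + 27 b^2) mod 47 = 33
-1728 * (4 a)^3 = -1728 * (4*4)^3 mod 47 = 30
j = 30 * 33^(-1) mod 47 = 18

j = 18 (mod 47)


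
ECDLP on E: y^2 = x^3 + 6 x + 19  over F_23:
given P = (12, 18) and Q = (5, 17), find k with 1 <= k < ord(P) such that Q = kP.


Enumerate multiples of P until we hit Q = (5, 17):
  1P = (12, 18)
  2P = (2, 4)
  3P = (22, 14)
  4P = (14, 15)
  5P = (5, 6)
  6P = (8, 2)
  7P = (19, 0)
  8P = (8, 21)
  9P = (5, 17)
Match found at i = 9.

k = 9


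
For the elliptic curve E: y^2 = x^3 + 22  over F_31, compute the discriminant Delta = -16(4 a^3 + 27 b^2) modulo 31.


4 a^3 + 27 b^2 = 4*0^3 + 27*22^2 = 0 + 13068 = 13068
Delta = -16 * (13068) = -209088
Delta mod 31 = 7

Delta = 7 (mod 31)


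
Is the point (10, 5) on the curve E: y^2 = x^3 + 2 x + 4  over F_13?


Check whether y^2 = x^3 + 2 x + 4 (mod 13) for (x, y) = (10, 5).
LHS: y^2 = 5^2 mod 13 = 12
RHS: x^3 + 2 x + 4 = 10^3 + 2*10 + 4 mod 13 = 10
LHS != RHS

No, not on the curve


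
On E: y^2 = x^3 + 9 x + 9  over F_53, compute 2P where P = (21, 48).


Doubling: s = (3 x1^2 + a) / (2 y1)
s = (3*21^2 + 9) / (2*48) mod 53 = 47
x3 = s^2 - 2 x1 mod 53 = 47^2 - 2*21 = 47
y3 = s (x1 - x3) - y1 mod 53 = 47 * (21 - 47) - 48 = 2

2P = (47, 2)


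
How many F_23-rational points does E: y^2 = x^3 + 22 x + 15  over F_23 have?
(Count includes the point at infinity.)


For each x in F_23, count y with y^2 = x^3 + 22 x + 15 mod 23:
  x = 3: RHS = 16, y in [4, 19]  -> 2 point(s)
  x = 4: RHS = 6, y in [11, 12]  -> 2 point(s)
  x = 6: RHS = 18, y in [8, 15]  -> 2 point(s)
  x = 7: RHS = 6, y in [11, 12]  -> 2 point(s)
  x = 8: RHS = 13, y in [6, 17]  -> 2 point(s)
  x = 10: RHS = 16, y in [4, 19]  -> 2 point(s)
  x = 11: RHS = 1, y in [1, 22]  -> 2 point(s)
  x = 12: RHS = 6, y in [11, 12]  -> 2 point(s)
  x = 14: RHS = 8, y in [10, 13]  -> 2 point(s)
  x = 16: RHS = 1, y in [1, 22]  -> 2 point(s)
  x = 17: RHS = 12, y in [9, 14]  -> 2 point(s)
  x = 19: RHS = 1, y in [1, 22]  -> 2 point(s)
  x = 21: RHS = 9, y in [3, 20]  -> 2 point(s)
Affine points: 26. Add the point at infinity: total = 27.

#E(F_23) = 27


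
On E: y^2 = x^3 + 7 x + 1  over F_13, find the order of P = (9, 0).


Compute successive multiples of P until we hit O:
  1P = (9, 0)
  2P = O

ord(P) = 2


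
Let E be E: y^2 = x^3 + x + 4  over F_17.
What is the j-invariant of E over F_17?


Delta = -16(4 a^3 + 27 b^2) mod 17 = 11
-1728 * (4 a)^3 = -1728 * (4*1)^3 mod 17 = 10
j = 10 * 11^(-1) mod 17 = 4

j = 4 (mod 17)


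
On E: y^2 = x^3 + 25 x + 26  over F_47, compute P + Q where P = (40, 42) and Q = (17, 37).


P != Q, so use the chord formula.
s = (y2 - y1) / (x2 - x1) = (42) / (24) mod 47 = 37
x3 = s^2 - x1 - x2 mod 47 = 37^2 - 40 - 17 = 43
y3 = s (x1 - x3) - y1 mod 47 = 37 * (40 - 43) - 42 = 35

P + Q = (43, 35)


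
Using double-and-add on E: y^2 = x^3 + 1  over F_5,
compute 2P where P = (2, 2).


k = 2 = 10_2 (binary, LSB first: 01)
Double-and-add from P = (2, 2):
  bit 0 = 0: acc unchanged = O
  bit 1 = 1: acc = O + (0, 4) = (0, 4)

2P = (0, 4)


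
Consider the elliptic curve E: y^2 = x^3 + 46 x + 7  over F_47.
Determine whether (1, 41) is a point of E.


Check whether y^2 = x^3 + 46 x + 7 (mod 47) for (x, y) = (1, 41).
LHS: y^2 = 41^2 mod 47 = 36
RHS: x^3 + 46 x + 7 = 1^3 + 46*1 + 7 mod 47 = 7
LHS != RHS

No, not on the curve


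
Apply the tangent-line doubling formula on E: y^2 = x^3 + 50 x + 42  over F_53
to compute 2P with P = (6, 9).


Doubling: s = (3 x1^2 + a) / (2 y1)
s = (3*6^2 + 50) / (2*9) mod 53 = 50
x3 = s^2 - 2 x1 mod 53 = 50^2 - 2*6 = 50
y3 = s (x1 - x3) - y1 mod 53 = 50 * (6 - 50) - 9 = 17

2P = (50, 17)


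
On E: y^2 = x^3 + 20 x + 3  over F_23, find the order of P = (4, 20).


Compute successive multiples of P until we hit O:
  1P = (4, 20)
  2P = (8, 10)
  3P = (0, 16)
  4P = (20, 10)
  5P = (17, 14)
  6P = (18, 13)
  7P = (7, 16)
  8P = (1, 22)
  ... (continuing to 25P)
  25P = O

ord(P) = 25


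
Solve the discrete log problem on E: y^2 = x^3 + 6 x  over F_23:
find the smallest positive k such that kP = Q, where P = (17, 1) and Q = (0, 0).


Enumerate multiples of P until we hit Q = (0, 0):
  1P = (17, 1)
  2P = (18, 11)
  3P = (19, 2)
  4P = (16, 11)
  5P = (21, 16)
  6P = (12, 12)
  7P = (20, 1)
  8P = (9, 22)
  9P = (10, 18)
  10P = (8, 10)
  11P = (22, 4)
  12P = (0, 0)
Match found at i = 12.

k = 12


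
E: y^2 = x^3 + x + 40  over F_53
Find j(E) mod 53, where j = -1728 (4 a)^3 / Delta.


Delta = -16(4 a^3 + 27 b^2) mod 53 = 15
-1728 * (4 a)^3 = -1728 * (4*1)^3 mod 53 = 19
j = 19 * 15^(-1) mod 53 = 26

j = 26 (mod 53)


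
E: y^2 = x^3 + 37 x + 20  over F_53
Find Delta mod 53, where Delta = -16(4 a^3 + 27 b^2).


4 a^3 + 27 b^2 = 4*37^3 + 27*20^2 = 202612 + 10800 = 213412
Delta = -16 * (213412) = -3414592
Delta mod 53 = 39

Delta = 39 (mod 53)


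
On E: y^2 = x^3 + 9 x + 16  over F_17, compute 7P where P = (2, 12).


k = 7 = 111_2 (binary, LSB first: 111)
Double-and-add from P = (2, 12):
  bit 0 = 1: acc = O + (2, 12) = (2, 12)
  bit 1 = 1: acc = (2, 12) + (5, 13) = (12, 13)
  bit 2 = 1: acc = (12, 13) + (11, 16) = (3, 11)

7P = (3, 11)


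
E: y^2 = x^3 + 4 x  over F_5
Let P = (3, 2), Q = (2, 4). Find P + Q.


P != Q, so use the chord formula.
s = (y2 - y1) / (x2 - x1) = (2) / (4) mod 5 = 3
x3 = s^2 - x1 - x2 mod 5 = 3^2 - 3 - 2 = 4
y3 = s (x1 - x3) - y1 mod 5 = 3 * (3 - 4) - 2 = 0

P + Q = (4, 0)


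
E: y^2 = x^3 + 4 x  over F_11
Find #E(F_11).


For each x in F_11, count y with y^2 = x^3 + 4 x + 0 mod 11:
  x = 0: RHS = 0, y in [0]  -> 1 point(s)
  x = 1: RHS = 5, y in [4, 7]  -> 2 point(s)
  x = 2: RHS = 5, y in [4, 7]  -> 2 point(s)
  x = 4: RHS = 3, y in [5, 6]  -> 2 point(s)
  x = 6: RHS = 9, y in [3, 8]  -> 2 point(s)
  x = 8: RHS = 5, y in [4, 7]  -> 2 point(s)
Affine points: 11. Add the point at infinity: total = 12.

#E(F_11) = 12


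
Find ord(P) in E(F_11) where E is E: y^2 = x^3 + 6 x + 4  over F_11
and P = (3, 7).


Compute successive multiples of P until we hit O:
  1P = (3, 7)
  2P = (5, 4)
  3P = (8, 6)
  4P = (4, 2)
  5P = (7, 2)
  6P = (6, 5)
  7P = (0, 2)
  8P = (1, 0)
  ... (continuing to 16P)
  16P = O

ord(P) = 16


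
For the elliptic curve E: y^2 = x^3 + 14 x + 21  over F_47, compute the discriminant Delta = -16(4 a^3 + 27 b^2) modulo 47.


4 a^3 + 27 b^2 = 4*14^3 + 27*21^2 = 10976 + 11907 = 22883
Delta = -16 * (22883) = -366128
Delta mod 47 = 2

Delta = 2 (mod 47)


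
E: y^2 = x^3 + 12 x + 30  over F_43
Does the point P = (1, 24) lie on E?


Check whether y^2 = x^3 + 12 x + 30 (mod 43) for (x, y) = (1, 24).
LHS: y^2 = 24^2 mod 43 = 17
RHS: x^3 + 12 x + 30 = 1^3 + 12*1 + 30 mod 43 = 0
LHS != RHS

No, not on the curve


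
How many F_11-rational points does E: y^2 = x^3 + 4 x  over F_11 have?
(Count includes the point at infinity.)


For each x in F_11, count y with y^2 = x^3 + 4 x + 0 mod 11:
  x = 0: RHS = 0, y in [0]  -> 1 point(s)
  x = 1: RHS = 5, y in [4, 7]  -> 2 point(s)
  x = 2: RHS = 5, y in [4, 7]  -> 2 point(s)
  x = 4: RHS = 3, y in [5, 6]  -> 2 point(s)
  x = 6: RHS = 9, y in [3, 8]  -> 2 point(s)
  x = 8: RHS = 5, y in [4, 7]  -> 2 point(s)
Affine points: 11. Add the point at infinity: total = 12.

#E(F_11) = 12


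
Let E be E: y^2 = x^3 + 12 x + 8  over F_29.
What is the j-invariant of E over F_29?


Delta = -16(4 a^3 + 27 b^2) mod 29 = 3
-1728 * (4 a)^3 = -1728 * (4*12)^3 mod 29 = 6
j = 6 * 3^(-1) mod 29 = 2

j = 2 (mod 29)


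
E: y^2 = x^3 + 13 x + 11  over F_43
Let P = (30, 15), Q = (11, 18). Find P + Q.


P != Q, so use the chord formula.
s = (y2 - y1) / (x2 - x1) = (3) / (24) mod 43 = 27
x3 = s^2 - x1 - x2 mod 43 = 27^2 - 30 - 11 = 0
y3 = s (x1 - x3) - y1 mod 43 = 27 * (30 - 0) - 15 = 21

P + Q = (0, 21)


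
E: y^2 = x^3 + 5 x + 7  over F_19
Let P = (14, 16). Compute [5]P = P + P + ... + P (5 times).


k = 5 = 101_2 (binary, LSB first: 101)
Double-and-add from P = (14, 16):
  bit 0 = 1: acc = O + (14, 16) = (14, 16)
  bit 1 = 0: acc unchanged = (14, 16)
  bit 2 = 1: acc = (14, 16) + (12, 3) = (2, 5)

5P = (2, 5)


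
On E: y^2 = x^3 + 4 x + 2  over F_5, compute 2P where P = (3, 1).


Doubling: s = (3 x1^2 + a) / (2 y1)
s = (3*3^2 + 4) / (2*1) mod 5 = 3
x3 = s^2 - 2 x1 mod 5 = 3^2 - 2*3 = 3
y3 = s (x1 - x3) - y1 mod 5 = 3 * (3 - 3) - 1 = 4

2P = (3, 4)


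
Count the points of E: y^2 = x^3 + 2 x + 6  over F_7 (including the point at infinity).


For each x in F_7, count y with y^2 = x^3 + 2 x + 6 mod 7:
  x = 1: RHS = 2, y in [3, 4]  -> 2 point(s)
  x = 2: RHS = 4, y in [2, 5]  -> 2 point(s)
  x = 3: RHS = 4, y in [2, 5]  -> 2 point(s)
  x = 4: RHS = 1, y in [1, 6]  -> 2 point(s)
  x = 5: RHS = 1, y in [1, 6]  -> 2 point(s)
Affine points: 10. Add the point at infinity: total = 11.

#E(F_7) = 11


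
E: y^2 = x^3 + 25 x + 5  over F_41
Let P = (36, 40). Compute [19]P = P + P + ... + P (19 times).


k = 19 = 10011_2 (binary, LSB first: 11001)
Double-and-add from P = (36, 40):
  bit 0 = 1: acc = O + (36, 40) = (36, 40)
  bit 1 = 1: acc = (36, 40) + (9, 4) = (16, 14)
  bit 2 = 0: acc unchanged = (16, 14)
  bit 3 = 0: acc unchanged = (16, 14)
  bit 4 = 1: acc = (16, 14) + (3, 36) = (4, 13)

19P = (4, 13)


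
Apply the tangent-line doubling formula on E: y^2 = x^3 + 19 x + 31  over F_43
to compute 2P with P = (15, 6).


Doubling: s = (3 x1^2 + a) / (2 y1)
s = (3*15^2 + 19) / (2*6) mod 43 = 22
x3 = s^2 - 2 x1 mod 43 = 22^2 - 2*15 = 24
y3 = s (x1 - x3) - y1 mod 43 = 22 * (15 - 24) - 6 = 11

2P = (24, 11)


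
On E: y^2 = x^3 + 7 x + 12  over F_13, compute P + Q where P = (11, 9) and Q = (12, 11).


P != Q, so use the chord formula.
s = (y2 - y1) / (x2 - x1) = (2) / (1) mod 13 = 2
x3 = s^2 - x1 - x2 mod 13 = 2^2 - 11 - 12 = 7
y3 = s (x1 - x3) - y1 mod 13 = 2 * (11 - 7) - 9 = 12

P + Q = (7, 12)


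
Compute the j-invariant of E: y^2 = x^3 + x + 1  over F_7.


Delta = -16(4 a^3 + 27 b^2) mod 7 = 1
-1728 * (4 a)^3 = -1728 * (4*1)^3 mod 7 = 1
j = 1 * 1^(-1) mod 7 = 1

j = 1 (mod 7)


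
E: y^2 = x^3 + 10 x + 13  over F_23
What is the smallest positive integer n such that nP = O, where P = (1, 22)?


Compute successive multiples of P until we hit O:
  1P = (1, 22)
  2P = (0, 6)
  3P = (2, 8)
  4P = (9, 21)
  5P = (22, 18)
  6P = (4, 18)
  7P = (7, 9)
  8P = (5, 2)
  ... (continuing to 31P)
  31P = O

ord(P) = 31


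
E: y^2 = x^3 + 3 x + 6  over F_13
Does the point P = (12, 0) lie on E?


Check whether y^2 = x^3 + 3 x + 6 (mod 13) for (x, y) = (12, 0).
LHS: y^2 = 0^2 mod 13 = 0
RHS: x^3 + 3 x + 6 = 12^3 + 3*12 + 6 mod 13 = 2
LHS != RHS

No, not on the curve


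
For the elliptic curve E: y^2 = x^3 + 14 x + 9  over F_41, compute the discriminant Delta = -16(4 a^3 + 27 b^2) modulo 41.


4 a^3 + 27 b^2 = 4*14^3 + 27*9^2 = 10976 + 2187 = 13163
Delta = -16 * (13163) = -210608
Delta mod 41 = 9

Delta = 9 (mod 41)


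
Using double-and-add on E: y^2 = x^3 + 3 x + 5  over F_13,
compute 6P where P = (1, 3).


k = 6 = 110_2 (binary, LSB first: 011)
Double-and-add from P = (1, 3):
  bit 0 = 0: acc unchanged = O
  bit 1 = 1: acc = O + (12, 12) = (12, 12)
  bit 2 = 1: acc = (12, 12) + (11, 11) = (4, 9)

6P = (4, 9)


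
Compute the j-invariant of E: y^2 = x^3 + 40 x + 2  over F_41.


Delta = -16(4 a^3 + 27 b^2) mod 41 = 17
-1728 * (4 a)^3 = -1728 * (4*40)^3 mod 41 = 15
j = 15 * 17^(-1) mod 41 = 25

j = 25 (mod 41)


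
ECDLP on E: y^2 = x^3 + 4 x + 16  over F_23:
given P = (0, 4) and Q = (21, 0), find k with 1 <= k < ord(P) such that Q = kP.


Enumerate multiples of P until we hit Q = (21, 0):
  1P = (0, 4)
  2P = (6, 16)
  3P = (21, 0)
Match found at i = 3.

k = 3


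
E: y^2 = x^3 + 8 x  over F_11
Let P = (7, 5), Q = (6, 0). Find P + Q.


P != Q, so use the chord formula.
s = (y2 - y1) / (x2 - x1) = (6) / (10) mod 11 = 5
x3 = s^2 - x1 - x2 mod 11 = 5^2 - 7 - 6 = 1
y3 = s (x1 - x3) - y1 mod 11 = 5 * (7 - 1) - 5 = 3

P + Q = (1, 3)


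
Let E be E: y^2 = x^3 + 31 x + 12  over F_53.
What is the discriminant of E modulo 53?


4 a^3 + 27 b^2 = 4*31^3 + 27*12^2 = 119164 + 3888 = 123052
Delta = -16 * (123052) = -1968832
Delta mod 53 = 12

Delta = 12 (mod 53)


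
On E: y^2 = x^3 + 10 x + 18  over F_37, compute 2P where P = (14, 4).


Doubling: s = (3 x1^2 + a) / (2 y1)
s = (3*14^2 + 10) / (2*4) mod 37 = 10
x3 = s^2 - 2 x1 mod 37 = 10^2 - 2*14 = 35
y3 = s (x1 - x3) - y1 mod 37 = 10 * (14 - 35) - 4 = 8

2P = (35, 8)


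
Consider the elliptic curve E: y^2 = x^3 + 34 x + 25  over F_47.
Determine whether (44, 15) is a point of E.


Check whether y^2 = x^3 + 34 x + 25 (mod 47) for (x, y) = (44, 15).
LHS: y^2 = 15^2 mod 47 = 37
RHS: x^3 + 34 x + 25 = 44^3 + 34*44 + 25 mod 47 = 37
LHS = RHS

Yes, on the curve


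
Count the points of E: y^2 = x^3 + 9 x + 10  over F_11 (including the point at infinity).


For each x in F_11, count y with y^2 = x^3 + 9 x + 10 mod 11:
  x = 1: RHS = 9, y in [3, 8]  -> 2 point(s)
  x = 2: RHS = 3, y in [5, 6]  -> 2 point(s)
  x = 3: RHS = 9, y in [3, 8]  -> 2 point(s)
  x = 4: RHS = 0, y in [0]  -> 1 point(s)
  x = 5: RHS = 4, y in [2, 9]  -> 2 point(s)
  x = 6: RHS = 5, y in [4, 7]  -> 2 point(s)
  x = 7: RHS = 9, y in [3, 8]  -> 2 point(s)
  x = 8: RHS = 0, y in [0]  -> 1 point(s)
  x = 10: RHS = 0, y in [0]  -> 1 point(s)
Affine points: 15. Add the point at infinity: total = 16.

#E(F_11) = 16


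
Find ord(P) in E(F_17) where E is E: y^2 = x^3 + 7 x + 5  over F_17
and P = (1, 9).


Compute successive multiples of P until we hit O:
  1P = (1, 9)
  2P = (13, 7)
  3P = (12, 7)
  4P = (6, 12)
  5P = (9, 10)
  6P = (11, 11)
  7P = (3, 11)
  8P = (14, 12)
  ... (continuing to 20P)
  20P = O

ord(P) = 20


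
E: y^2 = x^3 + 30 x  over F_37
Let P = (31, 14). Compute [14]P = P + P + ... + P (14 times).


k = 14 = 1110_2 (binary, LSB first: 0111)
Double-and-add from P = (31, 14):
  bit 0 = 0: acc unchanged = O
  bit 1 = 1: acc = O + (21, 30) = (21, 30)
  bit 2 = 1: acc = (21, 30) + (25, 13) = (16, 32)
  bit 3 = 1: acc = (16, 32) + (12, 33) = (16, 5)

14P = (16, 5)


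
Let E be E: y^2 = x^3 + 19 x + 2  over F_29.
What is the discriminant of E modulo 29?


4 a^3 + 27 b^2 = 4*19^3 + 27*2^2 = 27436 + 108 = 27544
Delta = -16 * (27544) = -440704
Delta mod 29 = 9

Delta = 9 (mod 29)


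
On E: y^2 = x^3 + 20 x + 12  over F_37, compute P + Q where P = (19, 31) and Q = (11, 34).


P != Q, so use the chord formula.
s = (y2 - y1) / (x2 - x1) = (3) / (29) mod 37 = 32
x3 = s^2 - x1 - x2 mod 37 = 32^2 - 19 - 11 = 32
y3 = s (x1 - x3) - y1 mod 37 = 32 * (19 - 32) - 31 = 34

P + Q = (32, 34)


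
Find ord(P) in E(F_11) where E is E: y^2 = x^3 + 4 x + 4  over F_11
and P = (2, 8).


Compute successive multiples of P until we hit O:
  1P = (2, 8)
  2P = (8, 8)
  3P = (1, 3)
  4P = (0, 2)
  5P = (7, 10)
  6P = (7, 1)
  7P = (0, 9)
  8P = (1, 8)
  ... (continuing to 11P)
  11P = O

ord(P) = 11
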